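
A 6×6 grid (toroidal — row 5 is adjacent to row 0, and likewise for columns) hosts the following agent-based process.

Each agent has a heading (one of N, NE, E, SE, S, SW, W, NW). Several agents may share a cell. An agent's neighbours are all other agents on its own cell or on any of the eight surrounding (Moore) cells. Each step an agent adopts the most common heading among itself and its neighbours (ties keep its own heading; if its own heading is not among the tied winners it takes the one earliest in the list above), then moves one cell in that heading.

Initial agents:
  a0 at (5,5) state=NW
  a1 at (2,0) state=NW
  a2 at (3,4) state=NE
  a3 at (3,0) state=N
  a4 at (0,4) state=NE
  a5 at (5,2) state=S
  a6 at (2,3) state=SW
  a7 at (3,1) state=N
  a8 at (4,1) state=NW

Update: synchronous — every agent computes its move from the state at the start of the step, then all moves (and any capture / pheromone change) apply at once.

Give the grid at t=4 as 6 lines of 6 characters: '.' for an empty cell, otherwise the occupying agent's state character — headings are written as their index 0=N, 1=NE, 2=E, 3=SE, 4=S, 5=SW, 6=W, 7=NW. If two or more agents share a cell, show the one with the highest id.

.00...
..0...
..1...
......
0.....
000..0

t=1: a0@(4,4):NW a1@(1,0):N a2@(2,5):NE a3@(2,0):N a4@(5,5):NE a5@(0,2):S a6@(3,2):SW a7@(2,1):N a8@(3,1):N
t=2: a0@(3,3):NW a1@(0,0):N a2@(1,5):N a3@(1,0):N a4@(4,0):NE a5@(1,2):S a6@(2,2):N a7@(1,1):N a8@(2,1):N
t=3: a0@(2,2):NW a1@(5,0):N a2@(0,5):N a3@(0,0):N a4@(3,1):NE a5@(0,2):N a6@(1,2):N a7@(0,1):N a8@(1,1):N
t=4: a0@(1,2):N a1@(4,0):N a2@(5,5):N a3@(5,0):N a4@(2,2):NE a5@(5,2):N a6@(0,2):N a7@(5,1):N a8@(0,1):N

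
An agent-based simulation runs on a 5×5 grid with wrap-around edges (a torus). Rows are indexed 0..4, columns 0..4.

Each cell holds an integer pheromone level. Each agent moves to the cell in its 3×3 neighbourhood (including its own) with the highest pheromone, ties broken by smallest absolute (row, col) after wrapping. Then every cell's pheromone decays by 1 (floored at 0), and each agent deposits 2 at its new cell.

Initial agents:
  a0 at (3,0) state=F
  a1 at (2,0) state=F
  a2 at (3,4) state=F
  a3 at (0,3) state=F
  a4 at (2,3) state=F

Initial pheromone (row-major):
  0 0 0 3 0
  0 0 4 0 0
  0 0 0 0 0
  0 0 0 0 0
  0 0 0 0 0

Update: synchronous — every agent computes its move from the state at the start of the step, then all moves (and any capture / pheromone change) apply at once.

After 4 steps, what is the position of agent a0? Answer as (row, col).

(2, 0)

t=1: a0@(2,0) a1@(1,0) a2@(2,0) a3@(1,2) a4@(1,2) | pheromone: 0 0 0 2 0 / 2 0 7 0 0 / 4 0 0 0 0 / 0 0 0 0 0 / 0 0 0 0 0
t=2: a0@(2,0) a1@(2,0) a2@(2,0) a3@(1,2) a4@(1,2) | pheromone: 0 0 0 1 0 / 1 0 10 0 0 / 9 0 0 0 0 / 0 0 0 0 0 / 0 0 0 0 0
t=3: a0@(2,0) a1@(2,0) a2@(2,0) a3@(1,2) a4@(1,2) | pheromone: 0 0 0 0 0 / 0 0 13 0 0 / 14 0 0 0 0 / 0 0 0 0 0 / 0 0 0 0 0
t=4: a0@(2,0) a1@(2,0) a2@(2,0) a3@(1,2) a4@(1,2) | pheromone: 0 0 0 0 0 / 0 0 16 0 0 / 19 0 0 0 0 / 0 0 0 0 0 / 0 0 0 0 0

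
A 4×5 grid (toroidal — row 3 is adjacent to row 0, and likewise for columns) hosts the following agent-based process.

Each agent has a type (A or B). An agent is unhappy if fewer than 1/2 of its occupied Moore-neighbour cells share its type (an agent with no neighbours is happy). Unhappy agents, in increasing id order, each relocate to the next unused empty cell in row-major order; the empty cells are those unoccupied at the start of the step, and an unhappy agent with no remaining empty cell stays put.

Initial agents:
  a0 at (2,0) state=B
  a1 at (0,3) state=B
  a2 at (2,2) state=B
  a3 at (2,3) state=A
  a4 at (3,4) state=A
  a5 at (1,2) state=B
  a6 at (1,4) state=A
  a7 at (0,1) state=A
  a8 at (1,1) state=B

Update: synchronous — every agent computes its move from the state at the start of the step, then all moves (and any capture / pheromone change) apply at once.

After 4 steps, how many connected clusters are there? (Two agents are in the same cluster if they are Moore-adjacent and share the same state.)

2

t=1: a0@(0,0):B a1@(0,2):B a2@(2,2):B a3@(2,3):A a4@(0,4):A a5@(1,2):B a6@(1,0):A a7@(1,3):A a8@(1,1):B
t=2: a0@(0,1):B a1@(0,2):B a2@(2,2):B a3@(0,3):A a4@(0,4):A a5@(1,2):B a6@(1,4):A a7@(2,0):A a8@(1,1):B
t=3: (unchanged — steady state)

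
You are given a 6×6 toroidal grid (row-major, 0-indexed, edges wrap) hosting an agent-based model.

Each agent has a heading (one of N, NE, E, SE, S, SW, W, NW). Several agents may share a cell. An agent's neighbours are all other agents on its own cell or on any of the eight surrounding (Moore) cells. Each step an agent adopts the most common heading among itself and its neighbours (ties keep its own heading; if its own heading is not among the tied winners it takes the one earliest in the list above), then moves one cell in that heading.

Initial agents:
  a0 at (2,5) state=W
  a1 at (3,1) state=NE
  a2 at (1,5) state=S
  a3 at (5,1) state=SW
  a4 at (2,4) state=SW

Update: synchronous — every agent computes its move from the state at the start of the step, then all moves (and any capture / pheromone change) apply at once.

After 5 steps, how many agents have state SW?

2

t=1: a0@(2,4):W a1@(2,2):NE a2@(2,5):S a3@(0,0):SW a4@(3,3):SW
t=2: a0@(2,3):W a1@(1,3):NE a2@(3,5):S a3@(1,5):SW a4@(4,2):SW
t=3: a0@(2,2):W a1@(0,4):NE a2@(4,5):S a3@(2,4):SW a4@(5,1):SW
t=4: a0@(2,1):W a1@(5,5):NE a2@(5,5):S a3@(3,3):SW a4@(0,0):SW
t=5: a0@(2,0):W a1@(4,0):NE a2@(0,5):S a3@(4,2):SW a4@(1,5):SW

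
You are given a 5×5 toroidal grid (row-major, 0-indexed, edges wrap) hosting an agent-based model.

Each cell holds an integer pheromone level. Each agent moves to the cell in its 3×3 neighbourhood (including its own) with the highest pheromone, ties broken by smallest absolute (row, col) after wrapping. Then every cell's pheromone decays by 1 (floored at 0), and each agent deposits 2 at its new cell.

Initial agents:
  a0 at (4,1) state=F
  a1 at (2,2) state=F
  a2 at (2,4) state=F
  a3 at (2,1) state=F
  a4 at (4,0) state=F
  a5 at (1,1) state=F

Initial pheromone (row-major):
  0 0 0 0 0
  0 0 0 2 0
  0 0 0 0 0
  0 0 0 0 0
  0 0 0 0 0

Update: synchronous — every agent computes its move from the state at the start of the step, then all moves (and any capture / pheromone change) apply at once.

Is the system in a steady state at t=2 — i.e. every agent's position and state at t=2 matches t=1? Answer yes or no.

t=1: a0@(0,0) a1@(1,3) a2@(1,3) a3@(1,0) a4@(0,0) a5@(0,0) | pheromone: 6 0 0 0 0 / 2 0 0 5 0 / 0 0 0 0 0 / 0 0 0 0 0 / 0 0 0 0 0
t=2: a0@(0,0) a1@(1,3) a2@(1,3) a3@(0,0) a4@(0,0) a5@(0,0) | pheromone: 13 0 0 0 0 / 1 0 0 8 0 / 0 0 0 0 0 / 0 0 0 0 0 / 0 0 0 0 0

no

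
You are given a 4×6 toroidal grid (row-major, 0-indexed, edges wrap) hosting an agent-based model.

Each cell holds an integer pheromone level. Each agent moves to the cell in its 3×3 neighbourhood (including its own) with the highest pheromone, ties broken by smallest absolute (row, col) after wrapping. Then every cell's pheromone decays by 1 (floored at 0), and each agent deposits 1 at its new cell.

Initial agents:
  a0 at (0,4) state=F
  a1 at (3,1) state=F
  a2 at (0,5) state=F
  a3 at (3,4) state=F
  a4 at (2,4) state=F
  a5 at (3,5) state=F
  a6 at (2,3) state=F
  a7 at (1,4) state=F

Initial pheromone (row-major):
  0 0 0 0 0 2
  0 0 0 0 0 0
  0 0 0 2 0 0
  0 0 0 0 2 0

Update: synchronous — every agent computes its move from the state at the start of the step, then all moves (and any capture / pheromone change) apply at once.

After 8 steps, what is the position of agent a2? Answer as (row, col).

t=1: a0@(0,5) a1@(0,0) a2@(0,5) a3@(0,5) a4@(2,3) a5@(0,5) a6@(2,3) a7@(0,5) | pheromone: 1 0 0 0 0 6 / 0 0 0 0 0 0 / 0 0 0 3 0 0 / 0 0 0 0 1 0
t=2: a0@(0,5) a1@(0,5) a2@(0,5) a3@(0,5) a4@(2,3) a5@(0,5) a6@(2,3) a7@(0,5) | pheromone: 0 0 0 0 0 11 / 0 0 0 0 0 0 / 0 0 0 4 0 0 / 0 0 0 0 0 0
t=3: a0@(0,5) a1@(0,5) a2@(0,5) a3@(0,5) a4@(2,3) a5@(0,5) a6@(2,3) a7@(0,5) | pheromone: 0 0 0 0 0 16 / 0 0 0 0 0 0 / 0 0 0 5 0 0 / 0 0 0 0 0 0
t=4: a0@(0,5) a1@(0,5) a2@(0,5) a3@(0,5) a4@(2,3) a5@(0,5) a6@(2,3) a7@(0,5) | pheromone: 0 0 0 0 0 21 / 0 0 0 0 0 0 / 0 0 0 6 0 0 / 0 0 0 0 0 0
t=5: a0@(0,5) a1@(0,5) a2@(0,5) a3@(0,5) a4@(2,3) a5@(0,5) a6@(2,3) a7@(0,5) | pheromone: 0 0 0 0 0 26 / 0 0 0 0 0 0 / 0 0 0 7 0 0 / 0 0 0 0 0 0
t=6: a0@(0,5) a1@(0,5) a2@(0,5) a3@(0,5) a4@(2,3) a5@(0,5) a6@(2,3) a7@(0,5) | pheromone: 0 0 0 0 0 31 / 0 0 0 0 0 0 / 0 0 0 8 0 0 / 0 0 0 0 0 0
t=7: a0@(0,5) a1@(0,5) a2@(0,5) a3@(0,5) a4@(2,3) a5@(0,5) a6@(2,3) a7@(0,5) | pheromone: 0 0 0 0 0 36 / 0 0 0 0 0 0 / 0 0 0 9 0 0 / 0 0 0 0 0 0
t=8: a0@(0,5) a1@(0,5) a2@(0,5) a3@(0,5) a4@(2,3) a5@(0,5) a6@(2,3) a7@(0,5) | pheromone: 0 0 0 0 0 41 / 0 0 0 0 0 0 / 0 0 0 10 0 0 / 0 0 0 0 0 0

(0, 5)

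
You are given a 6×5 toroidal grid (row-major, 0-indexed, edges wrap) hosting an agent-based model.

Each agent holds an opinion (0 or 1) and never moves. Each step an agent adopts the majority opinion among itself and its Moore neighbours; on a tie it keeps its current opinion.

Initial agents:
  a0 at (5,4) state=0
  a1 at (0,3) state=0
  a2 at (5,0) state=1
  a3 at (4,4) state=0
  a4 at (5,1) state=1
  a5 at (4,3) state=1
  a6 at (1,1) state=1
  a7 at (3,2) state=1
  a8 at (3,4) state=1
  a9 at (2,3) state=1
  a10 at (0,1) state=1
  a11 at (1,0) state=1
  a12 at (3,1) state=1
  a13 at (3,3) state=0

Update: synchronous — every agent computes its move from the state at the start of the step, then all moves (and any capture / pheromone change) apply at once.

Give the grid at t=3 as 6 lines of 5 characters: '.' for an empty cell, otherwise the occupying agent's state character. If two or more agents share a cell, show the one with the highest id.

.1.0.
11...
...1.
.1111
...11
11..1

t=1: a0@(5,4):0 a1@(0,3):0 a2@(5,0):1 a3@(4,4):0 a4@(5,1):1 a5@(4,3):1 a6@(1,1):1 a7@(3,2):1 a8@(3,4):1 a9@(2,3):1 a10@(0,1):1 a11@(1,0):1 a12@(3,1):1 a13@(3,3):1
t=2: a0@(5,4):0 a1@(0,3):0 a2@(5,0):1 a3@(4,4):1 a4@(5,1):1 a5@(4,3):1 a6@(1,1):1 a7@(3,2):1 a8@(3,4):1 a9@(2,3):1 a10@(0,1):1 a11@(1,0):1 a12@(3,1):1 a13@(3,3):1
t=3: a0@(5,4):1 a1@(0,3):0 a2@(5,0):1 a3@(4,4):1 a4@(5,1):1 a5@(4,3):1 a6@(1,1):1 a7@(3,2):1 a8@(3,4):1 a9@(2,3):1 a10@(0,1):1 a11@(1,0):1 a12@(3,1):1 a13@(3,3):1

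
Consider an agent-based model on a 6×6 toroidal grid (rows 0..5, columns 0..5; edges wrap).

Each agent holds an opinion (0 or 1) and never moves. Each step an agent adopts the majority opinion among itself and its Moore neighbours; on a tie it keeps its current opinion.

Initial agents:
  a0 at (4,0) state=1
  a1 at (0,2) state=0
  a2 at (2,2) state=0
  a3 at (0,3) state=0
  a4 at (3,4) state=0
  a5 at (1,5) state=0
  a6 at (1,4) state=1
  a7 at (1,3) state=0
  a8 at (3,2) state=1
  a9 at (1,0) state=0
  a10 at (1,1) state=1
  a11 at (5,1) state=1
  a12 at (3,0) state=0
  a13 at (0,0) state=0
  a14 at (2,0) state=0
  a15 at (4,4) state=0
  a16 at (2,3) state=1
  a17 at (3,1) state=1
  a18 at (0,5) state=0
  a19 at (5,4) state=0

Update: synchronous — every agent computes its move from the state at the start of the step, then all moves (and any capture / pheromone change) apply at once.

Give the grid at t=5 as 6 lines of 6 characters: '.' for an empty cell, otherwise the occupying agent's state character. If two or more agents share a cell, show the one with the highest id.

0.00.0
00.000
0.11..
011.0.
1...0.
.1..0.

t=1: a0@(4,0):1 a1@(0,2):0 a2@(2,2):1 a3@(0,3):0 a4@(3,4):0 a5@(1,5):0 a6@(1,4):0 a7@(1,3):0 a8@(3,2):1 a9@(1,0):0 a10@(1,1):0 a11@(5,1):1 a12@(3,0):0 a13@(0,0):0 a14@(2,0):0 a15@(4,4):0 a16@(2,3):1 a17@(3,1):1 a18@(0,5):0 a19@(5,4):0
t=2: (unchanged — steady state)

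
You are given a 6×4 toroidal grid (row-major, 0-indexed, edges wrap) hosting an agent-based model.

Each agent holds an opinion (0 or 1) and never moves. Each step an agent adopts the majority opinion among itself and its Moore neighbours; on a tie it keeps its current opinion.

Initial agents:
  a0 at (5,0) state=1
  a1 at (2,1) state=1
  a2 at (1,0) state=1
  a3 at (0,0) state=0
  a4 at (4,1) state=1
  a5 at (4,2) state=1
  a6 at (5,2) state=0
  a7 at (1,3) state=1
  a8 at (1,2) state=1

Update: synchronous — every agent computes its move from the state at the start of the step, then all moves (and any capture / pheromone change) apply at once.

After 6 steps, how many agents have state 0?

0

t=1: a0@(5,0):1 a1@(2,1):1 a2@(1,0):1 a3@(0,0):1 a4@(4,1):1 a5@(4,2):1 a6@(5,2):1 a7@(1,3):1 a8@(1,2):1
t=2: (unchanged — steady state)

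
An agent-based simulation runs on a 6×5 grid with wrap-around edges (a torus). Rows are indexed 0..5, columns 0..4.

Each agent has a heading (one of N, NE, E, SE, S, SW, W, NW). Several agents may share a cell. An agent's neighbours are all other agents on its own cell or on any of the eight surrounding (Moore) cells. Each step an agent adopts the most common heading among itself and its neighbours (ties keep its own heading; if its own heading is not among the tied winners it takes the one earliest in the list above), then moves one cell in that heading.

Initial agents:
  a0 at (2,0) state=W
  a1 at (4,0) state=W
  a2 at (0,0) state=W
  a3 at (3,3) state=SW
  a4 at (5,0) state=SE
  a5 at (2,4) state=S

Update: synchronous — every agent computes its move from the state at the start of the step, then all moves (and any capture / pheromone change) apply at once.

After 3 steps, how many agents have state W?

t=1: a0@(2,4):W a1@(4,4):W a2@(0,4):W a3@(4,2):SW a4@(5,4):W a5@(3,4):S
t=2: a0@(2,3):W a1@(4,3):W a2@(0,3):W a3@(5,1):SW a4@(5,3):W a5@(3,3):W
t=3: a0@(2,2):W a1@(4,2):W a2@(0,2):W a3@(0,0):SW a4@(5,2):W a5@(3,2):W

5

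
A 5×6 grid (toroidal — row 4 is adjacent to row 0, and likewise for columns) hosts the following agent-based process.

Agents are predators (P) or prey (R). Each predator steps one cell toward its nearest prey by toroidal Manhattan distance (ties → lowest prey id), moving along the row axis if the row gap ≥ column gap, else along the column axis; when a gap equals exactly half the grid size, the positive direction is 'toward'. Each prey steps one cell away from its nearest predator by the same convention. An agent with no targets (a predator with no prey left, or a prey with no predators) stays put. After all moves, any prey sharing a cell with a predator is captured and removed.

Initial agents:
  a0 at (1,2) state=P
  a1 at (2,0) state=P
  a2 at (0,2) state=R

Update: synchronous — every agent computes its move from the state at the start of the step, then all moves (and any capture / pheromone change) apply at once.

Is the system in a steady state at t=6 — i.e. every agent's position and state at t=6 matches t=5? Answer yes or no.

t=1: a0@(0,2):P a1@(1,0):P a2@(4,2):R
t=2: a0@(4,2):P a1@(0,0):P a2@(3,2):R
t=3: a0@(3,2):P a1@(4,0):P a2@(2,2):R
t=4: a0@(2,2):P a1@(3,0):P a2@(1,2):R
t=5: a0@(1,2):P a1@(2,0):P a2@(0,2):R
t=6: a0@(0,2):P a1@(1,0):P a2@(4,2):R

no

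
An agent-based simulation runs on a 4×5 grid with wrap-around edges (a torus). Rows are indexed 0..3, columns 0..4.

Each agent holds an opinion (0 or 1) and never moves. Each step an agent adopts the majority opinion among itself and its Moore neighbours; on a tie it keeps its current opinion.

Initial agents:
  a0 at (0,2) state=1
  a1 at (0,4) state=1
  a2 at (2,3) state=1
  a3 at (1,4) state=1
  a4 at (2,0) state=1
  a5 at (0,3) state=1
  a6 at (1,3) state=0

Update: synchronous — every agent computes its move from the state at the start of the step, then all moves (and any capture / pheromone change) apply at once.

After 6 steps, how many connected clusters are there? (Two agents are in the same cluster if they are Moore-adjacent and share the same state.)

t=1: a0@(0,2):1 a1@(0,4):1 a2@(2,3):1 a3@(1,4):1 a4@(2,0):1 a5@(0,3):1 a6@(1,3):1
t=2: (unchanged — steady state)

1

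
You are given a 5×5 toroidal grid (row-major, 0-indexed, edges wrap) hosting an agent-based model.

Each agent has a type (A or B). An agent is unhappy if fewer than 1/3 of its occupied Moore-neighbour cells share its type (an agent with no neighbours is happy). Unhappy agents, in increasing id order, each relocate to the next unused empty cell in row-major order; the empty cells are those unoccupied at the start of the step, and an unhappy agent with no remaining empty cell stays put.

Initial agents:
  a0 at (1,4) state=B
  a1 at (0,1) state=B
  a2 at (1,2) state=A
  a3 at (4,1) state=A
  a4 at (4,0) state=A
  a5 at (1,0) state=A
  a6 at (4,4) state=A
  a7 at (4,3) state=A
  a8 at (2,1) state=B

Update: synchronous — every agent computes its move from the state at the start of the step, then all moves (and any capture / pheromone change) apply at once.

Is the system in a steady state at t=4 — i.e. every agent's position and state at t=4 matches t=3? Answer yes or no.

t=1: a0@(0,0):B a1@(0,2):B a2@(0,3):A a3@(4,1):A a4@(4,0):A a5@(0,4):A a6@(4,4):A a7@(4,3):A a8@(1,1):B
t=2: a0@(0,1):B a1@(1,0):B a2@(0,3):A a3@(4,1):A a4@(4,0):A a5@(0,4):A a6@(4,4):A a7@(4,3):A a8@(1,1):B
t=3: (unchanged — steady state)

yes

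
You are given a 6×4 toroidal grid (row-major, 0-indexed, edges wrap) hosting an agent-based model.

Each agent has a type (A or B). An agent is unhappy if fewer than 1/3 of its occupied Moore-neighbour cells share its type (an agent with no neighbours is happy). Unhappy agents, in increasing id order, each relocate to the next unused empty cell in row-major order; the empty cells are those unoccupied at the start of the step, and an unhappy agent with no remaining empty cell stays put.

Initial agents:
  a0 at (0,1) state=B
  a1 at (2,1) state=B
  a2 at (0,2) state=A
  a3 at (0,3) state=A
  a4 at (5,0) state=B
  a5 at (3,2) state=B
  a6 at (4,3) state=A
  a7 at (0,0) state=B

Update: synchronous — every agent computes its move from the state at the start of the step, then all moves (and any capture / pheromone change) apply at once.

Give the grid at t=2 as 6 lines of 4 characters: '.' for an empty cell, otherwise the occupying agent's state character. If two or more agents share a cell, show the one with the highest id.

t=1: a0@(0,1):B a1@(2,1):B a2@(0,2):A a3@(0,3):A a4@(5,0):B a5@(3,2):B a6@(1,0):A a7@(0,0):B
t=2: a0@(0,1):B a1@(2,1):B a2@(0,2):A a3@(0,3):A a4@(5,0):B a5@(3,2):B a6@(1,1):A a7@(0,0):B

BBAA
.A..
.B..
..B.
....
B...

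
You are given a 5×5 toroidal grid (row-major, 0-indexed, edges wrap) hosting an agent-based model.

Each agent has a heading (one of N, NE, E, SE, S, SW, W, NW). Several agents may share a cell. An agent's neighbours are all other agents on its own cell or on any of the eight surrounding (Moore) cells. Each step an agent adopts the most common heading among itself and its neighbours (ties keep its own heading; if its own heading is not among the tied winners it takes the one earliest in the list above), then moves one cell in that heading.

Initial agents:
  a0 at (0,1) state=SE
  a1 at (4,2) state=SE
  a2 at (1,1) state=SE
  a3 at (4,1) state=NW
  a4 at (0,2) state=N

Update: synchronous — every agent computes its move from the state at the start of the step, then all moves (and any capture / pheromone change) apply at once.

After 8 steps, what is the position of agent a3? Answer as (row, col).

(2, 4)

t=1: a0@(1,2):SE a1@(0,3):SE a2@(2,2):SE a3@(0,2):SE a4@(1,3):SE
t=2: a0@(2,3):SE a1@(1,4):SE a2@(3,3):SE a3@(1,3):SE a4@(2,4):SE
t=3: a0@(3,4):SE a1@(2,0):SE a2@(4,4):SE a3@(2,4):SE a4@(3,0):SE
t=4: a0@(4,0):SE a1@(3,1):SE a2@(0,0):SE a3@(3,0):SE a4@(4,1):SE
t=5: a0@(0,1):SE a1@(4,2):SE a2@(1,1):SE a3@(4,1):SE a4@(0,2):SE
t=6: a0@(1,2):SE a1@(0,3):SE a2@(2,2):SE a3@(0,2):SE a4@(1,3):SE
t=7: a0@(2,3):SE a1@(1,4):SE a2@(3,3):SE a3@(1,3):SE a4@(2,4):SE
t=8: a0@(3,4):SE a1@(2,0):SE a2@(4,4):SE a3@(2,4):SE a4@(3,0):SE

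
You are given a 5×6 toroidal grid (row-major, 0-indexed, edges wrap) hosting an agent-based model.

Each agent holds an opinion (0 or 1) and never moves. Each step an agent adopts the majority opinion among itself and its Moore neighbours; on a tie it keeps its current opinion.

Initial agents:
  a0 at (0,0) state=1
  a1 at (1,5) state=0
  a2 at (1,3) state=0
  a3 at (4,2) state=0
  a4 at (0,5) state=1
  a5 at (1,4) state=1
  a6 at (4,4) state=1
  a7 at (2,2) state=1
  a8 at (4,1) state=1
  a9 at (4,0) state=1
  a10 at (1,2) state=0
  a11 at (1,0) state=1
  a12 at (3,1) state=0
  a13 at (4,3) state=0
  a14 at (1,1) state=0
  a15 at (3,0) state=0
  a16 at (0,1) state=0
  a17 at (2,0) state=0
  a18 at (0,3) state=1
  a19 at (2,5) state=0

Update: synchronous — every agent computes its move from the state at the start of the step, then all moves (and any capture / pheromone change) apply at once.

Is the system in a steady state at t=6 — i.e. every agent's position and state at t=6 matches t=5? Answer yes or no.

t=1: a0@(0,0):1 a1@(1,5):1 a2@(1,3):1 a3@(4,2):0 a4@(0,5):1 a5@(1,4):1 a6@(4,4):1 a7@(2,2):0 a8@(4,1):0 a9@(4,0):1 a10@(1,2):0 a11@(1,0):0 a12@(3,1):0 a13@(4,3):0 a14@(1,1):0 a15@(3,0):0 a16@(0,1):0 a17@(2,0):0 a18@(0,3):0 a19@(2,5):0
t=2: a0@(0,0):1 a1@(1,5):1 a2@(1,3):0 a3@(4,2):0 a4@(0,5):1 a5@(1,4):1 a6@(4,4):1 a7@(2,2):0 a8@(4,1):0 a9@(4,0):0 a10@(1,2):0 a11@(1,0):0 a12@(3,1):0 a13@(4,3):0 a14@(1,1):0 a15@(3,0):0 a16@(0,1):0 a17@(2,0):0 a18@(0,3):0 a19@(2,5):0
t=3: a0@(0,0):0 a1@(1,5):1 a2@(1,3):0 a3@(4,2):0 a4@(0,5):1 a5@(1,4):1 a6@(4,4):1 a7@(2,2):0 a8@(4,1):0 a9@(4,0):0 a10@(1,2):0 a11@(1,0):0 a12@(3,1):0 a13@(4,3):0 a14@(1,1):0 a15@(3,0):0 a16@(0,1):0 a17@(2,0):0 a18@(0,3):0 a19@(2,5):0
t=4: a0@(0,0):0 a1@(1,5):0 a2@(1,3):0 a3@(4,2):0 a4@(0,5):1 a5@(1,4):1 a6@(4,4):1 a7@(2,2):0 a8@(4,1):0 a9@(4,0):0 a10@(1,2):0 a11@(1,0):0 a12@(3,1):0 a13@(4,3):0 a14@(1,1):0 a15@(3,0):0 a16@(0,1):0 a17@(2,0):0 a18@(0,3):0 a19@(2,5):0
t=5: a0@(0,0):0 a1@(1,5):0 a2@(1,3):0 a3@(4,2):0 a4@(0,5):0 a5@(1,4):0 a6@(4,4):1 a7@(2,2):0 a8@(4,1):0 a9@(4,0):0 a10@(1,2):0 a11@(1,0):0 a12@(3,1):0 a13@(4,3):0 a14@(1,1):0 a15@(3,0):0 a16@(0,1):0 a17@(2,0):0 a18@(0,3):0 a19@(2,5):0
t=6: a0@(0,0):0 a1@(1,5):0 a2@(1,3):0 a3@(4,2):0 a4@(0,5):0 a5@(1,4):0 a6@(4,4):0 a7@(2,2):0 a8@(4,1):0 a9@(4,0):0 a10@(1,2):0 a11@(1,0):0 a12@(3,1):0 a13@(4,3):0 a14@(1,1):0 a15@(3,0):0 a16@(0,1):0 a17@(2,0):0 a18@(0,3):0 a19@(2,5):0

no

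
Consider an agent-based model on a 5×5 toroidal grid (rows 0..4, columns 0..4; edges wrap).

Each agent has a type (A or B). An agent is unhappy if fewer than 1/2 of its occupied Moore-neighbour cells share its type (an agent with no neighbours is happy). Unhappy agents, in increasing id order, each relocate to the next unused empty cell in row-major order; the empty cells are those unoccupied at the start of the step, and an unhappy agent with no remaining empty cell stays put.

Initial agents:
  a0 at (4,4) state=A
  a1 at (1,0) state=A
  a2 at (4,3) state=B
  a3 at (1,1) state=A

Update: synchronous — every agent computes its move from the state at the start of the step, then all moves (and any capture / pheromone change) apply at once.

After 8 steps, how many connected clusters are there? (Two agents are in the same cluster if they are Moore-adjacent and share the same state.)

t=1: a0@(0,0):A a1@(1,0):A a2@(0,1):B a3@(1,1):A
t=2: a0@(0,0):A a1@(1,0):A a2@(0,2):B a3@(1,1):A
t=3: a0@(0,0):A a1@(1,0):A a2@(0,1):B a3@(1,1):A
t=4: a0@(0,0):A a1@(1,0):A a2@(0,2):B a3@(1,1):A
t=5: a0@(0,0):A a1@(1,0):A a2@(0,1):B a3@(1,1):A
t=6: a0@(0,0):A a1@(1,0):A a2@(0,2):B a3@(1,1):A
t=7: a0@(0,0):A a1@(1,0):A a2@(0,1):B a3@(1,1):A
t=8: a0@(0,0):A a1@(1,0):A a2@(0,2):B a3@(1,1):A

2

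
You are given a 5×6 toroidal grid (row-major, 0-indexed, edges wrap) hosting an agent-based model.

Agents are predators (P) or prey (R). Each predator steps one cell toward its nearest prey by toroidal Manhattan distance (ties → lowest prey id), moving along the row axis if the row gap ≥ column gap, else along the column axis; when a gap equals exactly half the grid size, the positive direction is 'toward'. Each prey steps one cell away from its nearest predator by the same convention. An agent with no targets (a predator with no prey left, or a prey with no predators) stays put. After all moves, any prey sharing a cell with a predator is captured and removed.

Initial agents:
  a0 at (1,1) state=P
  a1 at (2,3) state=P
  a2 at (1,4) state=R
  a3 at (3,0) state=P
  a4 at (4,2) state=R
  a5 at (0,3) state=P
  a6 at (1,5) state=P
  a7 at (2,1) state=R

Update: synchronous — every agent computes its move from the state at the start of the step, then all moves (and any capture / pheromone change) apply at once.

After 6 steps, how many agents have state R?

2

t=1: a0@(2,1):P a1@(1,3):P a3@(2,0):P a4@(3,2):R a5@(1,3):P a6@(1,4):P a7@(3,1):R
t=2: a0@(3,1):P a1@(2,3):P a3@(3,0):P a4@(4,2):R a5@(2,3):P a6@(2,4):P a7@(4,1):R
t=3: a0@(4,1):P a1@(3,3):P a3@(4,0):P a4@(0,2):R a5@(3,3):P a6@(3,4):P a7@(0,1):R
t=4: a0@(0,1):P a1@(4,3):P a3@(0,0):P a4@(1,2):R a5@(4,3):P a6@(4,4):P a7@(1,1):R
t=5: a0@(1,1):P a1@(0,3):P a3@(1,0):P a4@(2,2):R a5@(0,3):P a6@(0,4):P a7@(2,1):R
t=6: a0@(2,1):P a1@(1,3):P a3@(2,0):P a4@(3,2):R a5@(1,3):P a6@(1,4):P a7@(3,1):R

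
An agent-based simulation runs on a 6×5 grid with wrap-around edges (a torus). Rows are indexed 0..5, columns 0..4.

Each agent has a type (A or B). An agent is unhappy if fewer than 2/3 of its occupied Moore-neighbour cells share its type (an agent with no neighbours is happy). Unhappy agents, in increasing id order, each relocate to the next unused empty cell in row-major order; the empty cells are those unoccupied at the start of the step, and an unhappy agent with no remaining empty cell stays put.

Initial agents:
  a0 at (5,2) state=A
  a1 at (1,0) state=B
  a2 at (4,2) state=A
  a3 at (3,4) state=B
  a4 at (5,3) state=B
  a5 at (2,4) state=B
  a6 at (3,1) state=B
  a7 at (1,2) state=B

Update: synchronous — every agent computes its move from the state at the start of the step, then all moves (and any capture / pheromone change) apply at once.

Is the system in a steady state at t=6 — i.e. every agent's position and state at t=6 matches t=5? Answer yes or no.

t=1: a0@(0,0):A a1@(1,0):B a2@(0,1):A a3@(3,4):B a4@(0,2):B a5@(2,4):B a6@(0,3):B a7@(1,2):B
t=2: a0@(0,4):A a1@(1,1):B a2@(1,3):A a3@(3,4):B a4@(0,2):B a5@(2,4):B a6@(0,3):B a7@(1,2):B
t=3: a0@(0,0):A a1@(1,1):B a2@(0,1):A a3@(3,4):B a4@(0,2):B a5@(1,0):B a6@(1,4):B a7@(1,2):B
t=4: a0@(0,3):A a1@(0,4):B a2@(1,3):A a3@(3,4):B a4@(0,2):B a5@(2,0):B a6@(2,1):B a7@(1,2):B
t=5: a0@(0,0):A a1@(0,1):B a2@(1,0):A a3@(3,4):B a4@(1,1):B a5@(2,0):B a6@(2,1):B a7@(1,4):B
t=6: a0@(0,2):A a1@(0,3):B a2@(0,4):A a3@(3,4):B a4@(1,2):B a5@(2,0):B a6@(2,1):B a7@(1,3):B

no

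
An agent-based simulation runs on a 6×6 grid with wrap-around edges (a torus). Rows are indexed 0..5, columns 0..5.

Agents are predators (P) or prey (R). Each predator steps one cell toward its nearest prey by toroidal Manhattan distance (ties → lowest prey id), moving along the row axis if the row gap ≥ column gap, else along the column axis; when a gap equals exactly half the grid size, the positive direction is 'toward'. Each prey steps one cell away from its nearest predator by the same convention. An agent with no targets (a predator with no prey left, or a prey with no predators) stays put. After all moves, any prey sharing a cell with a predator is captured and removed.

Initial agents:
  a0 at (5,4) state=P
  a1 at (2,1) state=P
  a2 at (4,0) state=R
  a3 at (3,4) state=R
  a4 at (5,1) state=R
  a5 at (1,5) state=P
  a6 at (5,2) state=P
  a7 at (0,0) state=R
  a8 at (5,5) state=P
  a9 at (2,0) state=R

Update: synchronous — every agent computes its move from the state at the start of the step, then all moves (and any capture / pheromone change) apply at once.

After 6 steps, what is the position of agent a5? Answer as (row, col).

(5, 3)

t=1: a0@(4,4):P a1@(2,0):P a2@(3,0):R a3@(2,4):R a4@(5,0):R a5@(0,5):P a6@(5,1):P a7@(5,0):R a8@(4,5):P a9@(2,5):R
t=2: a0@(3,4):P a1@(3,0):P a2@(4,0):R a3@(1,4):R a5@(5,5):P a6@(5,0):P a8@(3,5):P a9@(2,4):R
t=3: a0@(2,4):P a1@(4,0):P a2@(5,0):R a3@(0,4):R a5@(4,5):P a6@(4,0):P a8@(4,5):P a9@(1,4):R
t=4: a0@(1,4):P a1@(5,0):P a2@(0,0):R a3@(5,4):R a5@(5,5):P a6@(5,0):P a8@(5,5):P a9@(0,4):R
t=5: a0@(0,4):P a1@(0,0):P a2@(1,0):R a3@(5,3):R a5@(5,4):P a6@(0,0):P a8@(5,4):P
t=6: a0@(5,4):P a1@(1,0):P a2@(2,0):R a3@(5,2):R a5@(5,3):P a6@(1,0):P a8@(5,3):P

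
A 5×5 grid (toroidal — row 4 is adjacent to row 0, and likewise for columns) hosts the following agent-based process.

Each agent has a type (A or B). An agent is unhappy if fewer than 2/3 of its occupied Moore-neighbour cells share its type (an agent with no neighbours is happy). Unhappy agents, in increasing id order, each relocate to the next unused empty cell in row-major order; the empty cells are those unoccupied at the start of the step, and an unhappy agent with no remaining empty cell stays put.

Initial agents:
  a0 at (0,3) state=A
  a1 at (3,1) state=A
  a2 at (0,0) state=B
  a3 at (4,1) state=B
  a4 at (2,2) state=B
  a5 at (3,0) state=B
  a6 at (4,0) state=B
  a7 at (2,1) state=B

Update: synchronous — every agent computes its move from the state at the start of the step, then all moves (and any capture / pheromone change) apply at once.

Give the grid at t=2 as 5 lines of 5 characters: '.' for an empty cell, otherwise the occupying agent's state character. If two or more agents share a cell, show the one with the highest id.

t=1: a0@(0,3):A a1@(0,1):A a2@(0,0):B a3@(4,1):B a4@(0,2):B a5@(3,0):B a6@(4,0):B a7@(2,1):B
t=2: a0@(0,4):A a1@(1,0):A a2@(0,0):B a3@(4,1):B a4@(1,1):B a5@(3,0):B a6@(4,0):B a7@(2,1):B

B...A
AB...
.B...
B....
BB...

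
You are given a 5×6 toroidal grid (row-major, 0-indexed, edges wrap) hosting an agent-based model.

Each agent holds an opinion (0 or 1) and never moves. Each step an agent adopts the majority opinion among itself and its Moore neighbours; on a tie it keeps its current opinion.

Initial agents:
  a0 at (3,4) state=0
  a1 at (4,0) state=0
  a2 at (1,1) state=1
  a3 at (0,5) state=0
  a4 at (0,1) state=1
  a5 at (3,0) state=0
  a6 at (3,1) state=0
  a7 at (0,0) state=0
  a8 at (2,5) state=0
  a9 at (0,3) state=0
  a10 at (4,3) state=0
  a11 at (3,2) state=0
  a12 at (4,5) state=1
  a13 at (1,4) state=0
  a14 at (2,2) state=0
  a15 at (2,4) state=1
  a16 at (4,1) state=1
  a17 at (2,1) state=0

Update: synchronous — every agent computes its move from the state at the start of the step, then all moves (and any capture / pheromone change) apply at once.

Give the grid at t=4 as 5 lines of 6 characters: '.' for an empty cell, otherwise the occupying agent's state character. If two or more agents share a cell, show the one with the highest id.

00.0.0
.0..0.
.00.00
000.0.
00.0.0

t=1: a0@(3,4):0 a1@(4,0):0 a2@(1,1):0 a3@(0,5):0 a4@(0,1):1 a5@(3,0):0 a6@(3,1):0 a7@(0,0):1 a8@(2,5):0 a9@(0,3):0 a10@(4,3):0 a11@(3,2):0 a12@(4,5):0 a13@(1,4):0 a14@(2,2):0 a15@(2,4):0 a16@(4,1):0 a17@(2,1):0
t=2: a0@(3,4):0 a1@(4,0):0 a2@(1,1):0 a3@(0,5):0 a4@(0,1):0 a5@(3,0):0 a6@(3,1):0 a7@(0,0):0 a8@(2,5):0 a9@(0,3):0 a10@(4,3):0 a11@(3,2):0 a12@(4,5):0 a13@(1,4):0 a14@(2,2):0 a15@(2,4):0 a16@(4,1):0 a17@(2,1):0
t=3: (unchanged — steady state)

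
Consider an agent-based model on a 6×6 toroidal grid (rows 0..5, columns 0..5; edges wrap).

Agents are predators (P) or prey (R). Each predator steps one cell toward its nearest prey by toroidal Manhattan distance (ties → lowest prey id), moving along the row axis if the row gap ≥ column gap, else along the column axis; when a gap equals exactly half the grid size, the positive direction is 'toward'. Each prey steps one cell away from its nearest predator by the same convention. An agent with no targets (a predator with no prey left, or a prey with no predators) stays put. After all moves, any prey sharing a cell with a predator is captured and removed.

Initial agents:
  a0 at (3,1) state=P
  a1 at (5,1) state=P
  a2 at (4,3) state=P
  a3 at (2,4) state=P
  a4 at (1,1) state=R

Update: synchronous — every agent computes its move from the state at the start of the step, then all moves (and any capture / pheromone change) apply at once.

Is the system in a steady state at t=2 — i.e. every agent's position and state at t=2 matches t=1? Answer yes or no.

yes

t=1: a0@(2,1):P a1@(0,1):P a2@(5,3):P a3@(2,5):P
t=2: (unchanged — steady state)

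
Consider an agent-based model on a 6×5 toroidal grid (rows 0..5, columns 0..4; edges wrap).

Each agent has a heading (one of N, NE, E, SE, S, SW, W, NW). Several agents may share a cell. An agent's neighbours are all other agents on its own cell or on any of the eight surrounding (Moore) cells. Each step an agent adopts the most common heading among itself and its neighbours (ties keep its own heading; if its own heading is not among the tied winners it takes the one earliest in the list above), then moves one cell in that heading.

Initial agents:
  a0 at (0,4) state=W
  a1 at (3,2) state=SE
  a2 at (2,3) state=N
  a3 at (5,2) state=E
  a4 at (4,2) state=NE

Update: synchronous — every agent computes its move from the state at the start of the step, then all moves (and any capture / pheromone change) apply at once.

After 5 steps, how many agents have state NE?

1

t=1: a0@(0,3):W a1@(4,3):SE a2@(1,3):N a3@(5,3):E a4@(3,3):NE
t=2: a0@(0,2):W a1@(5,4):SE a2@(0,3):N a3@(5,4):E a4@(2,4):NE
t=3: a0@(0,1):W a1@(0,0):SE a2@(5,3):N a3@(5,0):E a4@(1,0):NE
t=4: a0@(0,0):W a1@(1,1):SE a2@(4,3):N a3@(5,1):E a4@(0,1):NE
t=5: a0@(0,4):W a1@(2,2):SE a2@(3,3):N a3@(5,2):E a4@(5,2):NE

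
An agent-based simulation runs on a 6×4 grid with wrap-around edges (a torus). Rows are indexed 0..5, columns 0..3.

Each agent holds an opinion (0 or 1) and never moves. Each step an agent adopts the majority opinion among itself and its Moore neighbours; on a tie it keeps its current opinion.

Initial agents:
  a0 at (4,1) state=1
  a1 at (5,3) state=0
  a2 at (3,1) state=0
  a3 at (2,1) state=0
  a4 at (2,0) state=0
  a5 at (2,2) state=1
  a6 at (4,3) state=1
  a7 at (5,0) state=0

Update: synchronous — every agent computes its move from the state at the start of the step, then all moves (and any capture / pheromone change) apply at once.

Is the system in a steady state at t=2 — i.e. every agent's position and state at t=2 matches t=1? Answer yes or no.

t=1: a0@(4,1):0 a1@(5,3):0 a2@(3,1):0 a3@(2,1):0 a4@(2,0):0 a5@(2,2):0 a6@(4,3):0 a7@(5,0):0
t=2: (unchanged — steady state)

yes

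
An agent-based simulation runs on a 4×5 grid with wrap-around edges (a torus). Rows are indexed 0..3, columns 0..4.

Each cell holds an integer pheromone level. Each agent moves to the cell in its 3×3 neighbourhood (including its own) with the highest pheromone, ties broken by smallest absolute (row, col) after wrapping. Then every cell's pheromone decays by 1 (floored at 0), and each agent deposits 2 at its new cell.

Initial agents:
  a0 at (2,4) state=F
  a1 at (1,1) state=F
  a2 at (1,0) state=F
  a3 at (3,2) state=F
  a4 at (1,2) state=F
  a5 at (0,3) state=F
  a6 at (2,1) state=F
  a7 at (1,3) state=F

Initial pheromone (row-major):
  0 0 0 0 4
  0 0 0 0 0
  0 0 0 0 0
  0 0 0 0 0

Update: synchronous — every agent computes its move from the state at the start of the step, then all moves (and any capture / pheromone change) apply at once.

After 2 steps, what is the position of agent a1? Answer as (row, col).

t=1: a0@(1,0) a1@(0,0) a2@(0,4) a3@(0,1) a4@(0,1) a5@(0,4) a6@(1,0) a7@(0,4) | pheromone: 2 4 0 0 9 / 4 0 0 0 0 / 0 0 0 0 0 / 0 0 0 0 0
t=2: a0@(0,4) a1@(0,4) a2@(0,4) a3@(0,1) a4@(0,1) a5@(0,4) a6@(0,4) a7@(0,4) | pheromone: 1 7 0 0 20 / 3 0 0 0 0 / 0 0 0 0 0 / 0 0 0 0 0

(0, 4)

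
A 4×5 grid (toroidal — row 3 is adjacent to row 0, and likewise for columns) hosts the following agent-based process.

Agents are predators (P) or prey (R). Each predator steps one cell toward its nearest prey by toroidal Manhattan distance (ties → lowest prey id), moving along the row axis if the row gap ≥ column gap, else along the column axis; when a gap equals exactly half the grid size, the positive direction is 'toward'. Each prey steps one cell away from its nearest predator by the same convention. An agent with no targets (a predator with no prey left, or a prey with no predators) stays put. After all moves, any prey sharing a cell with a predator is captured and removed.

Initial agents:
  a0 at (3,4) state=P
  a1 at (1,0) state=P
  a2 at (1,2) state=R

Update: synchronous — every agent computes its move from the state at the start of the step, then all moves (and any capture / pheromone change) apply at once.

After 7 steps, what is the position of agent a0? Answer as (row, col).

t=1: a0@(0,4):P a1@(1,1):P a2@(1,3):R
t=2: a0@(1,4):P a1@(1,2):P a2@(2,3):R
t=3: a0@(2,4):P a1@(2,2):P a2@(3,3):R
t=4: a0@(3,4):P a1@(3,2):P a2@(0,3):R
t=5: a0@(0,4):P a1@(0,2):P a2@(1,3):R
t=6: a0@(1,4):P a1@(1,2):P a2@(2,3):R
t=7: a0@(2,4):P a1@(2,2):P a2@(3,3):R

(2, 4)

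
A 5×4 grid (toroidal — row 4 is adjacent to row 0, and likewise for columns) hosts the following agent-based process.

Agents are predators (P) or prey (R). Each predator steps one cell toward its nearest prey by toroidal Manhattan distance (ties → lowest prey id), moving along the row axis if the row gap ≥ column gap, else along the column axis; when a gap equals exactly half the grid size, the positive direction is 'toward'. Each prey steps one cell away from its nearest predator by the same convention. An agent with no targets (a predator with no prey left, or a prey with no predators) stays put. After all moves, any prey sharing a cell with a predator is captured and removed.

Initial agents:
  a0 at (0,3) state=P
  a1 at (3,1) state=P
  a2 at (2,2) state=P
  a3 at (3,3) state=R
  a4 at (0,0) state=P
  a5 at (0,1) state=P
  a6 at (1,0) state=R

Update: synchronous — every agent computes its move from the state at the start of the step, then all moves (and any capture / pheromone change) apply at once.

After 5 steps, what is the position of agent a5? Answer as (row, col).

t=1: a0@(4,3):P a1@(3,2):P a2@(3,2):P a3@(2,3):R a4@(1,0):P a5@(1,1):P a6@(2,0):R
t=2: a0@(3,3):P a1@(2,2):P a2@(2,2):P a3@(1,3):R a4@(2,0):P a5@(2,1):P a6@(3,0):R
t=3: a0@(3,0):P a1@(1,2):P a2@(1,2):P a3@(0,3):R a4@(3,0):P a5@(3,1):P
t=4: a0@(4,0):P a1@(0,2):P a2@(0,2):P a3@(4,3):R a4@(4,0):P a5@(4,1):P
t=5: a0@(4,3):P a1@(4,2):P a2@(4,2):P a4@(4,3):P a5@(4,2):P

(4, 2)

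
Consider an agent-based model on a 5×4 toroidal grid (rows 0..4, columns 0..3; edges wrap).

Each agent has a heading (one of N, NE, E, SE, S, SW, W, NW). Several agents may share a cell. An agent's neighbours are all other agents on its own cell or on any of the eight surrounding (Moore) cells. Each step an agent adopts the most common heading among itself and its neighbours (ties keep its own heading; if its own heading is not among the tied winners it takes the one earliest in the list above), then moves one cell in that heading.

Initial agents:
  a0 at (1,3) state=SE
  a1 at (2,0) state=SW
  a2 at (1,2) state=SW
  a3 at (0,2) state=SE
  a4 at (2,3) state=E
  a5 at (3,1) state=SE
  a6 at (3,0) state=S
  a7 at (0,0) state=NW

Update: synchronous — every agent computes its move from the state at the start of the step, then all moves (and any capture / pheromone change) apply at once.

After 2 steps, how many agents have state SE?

6

t=1: a0@(2,0):SE a1@(3,1):SE a2@(2,3):SE a3@(1,3):SE a4@(3,2):SW a5@(4,2):SE a6@(4,0):S a7@(4,3):NW
t=2: a0@(3,1):SE a1@(4,2):SE a2@(3,0):SE a3@(2,0):SE a4@(4,3):SE a5@(0,3):SE a6@(0,0):S a7@(3,2):NW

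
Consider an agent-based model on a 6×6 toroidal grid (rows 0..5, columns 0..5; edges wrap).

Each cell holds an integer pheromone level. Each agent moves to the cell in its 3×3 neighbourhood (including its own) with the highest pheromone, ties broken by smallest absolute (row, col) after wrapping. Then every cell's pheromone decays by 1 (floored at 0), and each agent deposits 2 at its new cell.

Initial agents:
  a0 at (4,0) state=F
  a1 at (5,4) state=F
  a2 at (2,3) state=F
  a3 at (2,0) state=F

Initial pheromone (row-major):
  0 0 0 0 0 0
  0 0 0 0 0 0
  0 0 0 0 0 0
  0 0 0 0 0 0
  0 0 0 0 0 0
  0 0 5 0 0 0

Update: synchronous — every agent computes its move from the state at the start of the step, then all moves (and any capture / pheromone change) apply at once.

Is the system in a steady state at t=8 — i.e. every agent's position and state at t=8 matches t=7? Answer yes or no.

yes

t=1: a0@(3,0) a1@(0,3) a2@(1,2) a3@(1,0) | pheromone: 0 0 0 2 0 0 / 2 0 2 0 0 0 / 0 0 0 0 0 0 / 2 0 0 0 0 0 / 0 0 0 0 0 0 / 0 0 4 0 0 0
t=2: a0@(3,0) a1@(5,2) a2@(0,3) a3@(1,0) | pheromone: 0 0 0 3 0 0 / 3 0 1 0 0 0 / 0 0 0 0 0 0 / 3 0 0 0 0 0 / 0 0 0 0 0 0 / 0 0 5 0 0 0
t=3: a0@(3,0) a1@(5,2) a2@(5,2) a3@(1,0) | pheromone: 0 0 0 2 0 0 / 4 0 0 0 0 0 / 0 0 0 0 0 0 / 4 0 0 0 0 0 / 0 0 0 0 0 0 / 0 0 8 0 0 0
t=4: a0@(3,0) a1@(5,2) a2@(5,2) a3@(1,0) | pheromone: 0 0 0 1 0 0 / 5 0 0 0 0 0 / 0 0 0 0 0 0 / 5 0 0 0 0 0 / 0 0 0 0 0 0 / 0 0 11 0 0 0
t=5: a0@(3,0) a1@(5,2) a2@(5,2) a3@(1,0) | pheromone: 0 0 0 0 0 0 / 6 0 0 0 0 0 / 0 0 0 0 0 0 / 6 0 0 0 0 0 / 0 0 0 0 0 0 / 0 0 14 0 0 0
t=6: a0@(3,0) a1@(5,2) a2@(5,2) a3@(1,0) | pheromone: 0 0 0 0 0 0 / 7 0 0 0 0 0 / 0 0 0 0 0 0 / 7 0 0 0 0 0 / 0 0 0 0 0 0 / 0 0 17 0 0 0
t=7: a0@(3,0) a1@(5,2) a2@(5,2) a3@(1,0) | pheromone: 0 0 0 0 0 0 / 8 0 0 0 0 0 / 0 0 0 0 0 0 / 8 0 0 0 0 0 / 0 0 0 0 0 0 / 0 0 20 0 0 0
t=8: a0@(3,0) a1@(5,2) a2@(5,2) a3@(1,0) | pheromone: 0 0 0 0 0 0 / 9 0 0 0 0 0 / 0 0 0 0 0 0 / 9 0 0 0 0 0 / 0 0 0 0 0 0 / 0 0 23 0 0 0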